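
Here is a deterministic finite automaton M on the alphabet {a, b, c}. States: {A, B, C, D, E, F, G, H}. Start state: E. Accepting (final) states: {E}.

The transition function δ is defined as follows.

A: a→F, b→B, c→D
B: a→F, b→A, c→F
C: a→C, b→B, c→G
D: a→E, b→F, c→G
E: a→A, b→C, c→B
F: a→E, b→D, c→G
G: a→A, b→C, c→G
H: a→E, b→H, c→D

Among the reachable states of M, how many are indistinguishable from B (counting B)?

2

States {H} cannot be reached from the start state, so discard them.
P0 = {E} | {A,B,C,D,F,G}.
Refine {A,B,C,D,F,G} on symbol a: members go to different blocks, giving {A,B,C,G} and {D,F}.
On input a, block {A,B,C,G} splits into {A,B} and {C,G}.
Refine {C,G} on symbol a: members go to different blocks, giving {C} and {G}.
Stable partition: {E} | {A,B} | {D,F} | {C} | {G} — 5 equivalence classes.
State B belongs to the block {A,B}, which has 2 states.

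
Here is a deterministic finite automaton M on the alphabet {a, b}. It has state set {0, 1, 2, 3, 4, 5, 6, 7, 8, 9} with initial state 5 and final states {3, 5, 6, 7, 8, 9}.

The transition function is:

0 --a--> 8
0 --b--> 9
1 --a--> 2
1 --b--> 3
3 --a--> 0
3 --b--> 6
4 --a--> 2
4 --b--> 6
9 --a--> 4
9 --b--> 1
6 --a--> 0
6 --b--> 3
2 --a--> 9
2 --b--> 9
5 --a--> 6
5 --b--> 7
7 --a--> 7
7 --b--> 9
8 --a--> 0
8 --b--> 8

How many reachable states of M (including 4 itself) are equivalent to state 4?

P0 = {3,5,6,7,8,9} | {0,1,2,4}.
Refine {3,5,6,7,8,9} on symbol a: members go to different blocks, giving {3,6,8,9} and {5,7}.
Refine {3,6,8,9} on symbol b: members go to different blocks, giving {3,6,8} and {9}.
On input a, block {0,1,2,4} splits into {1,4} and {0} and {2}.
Split {5,7} by δ(·,a) → {5} and {7}.
Stable partition: {3,6,8} | {1,4} | {5} | {9} | {0} | {2} | {7} — 7 equivalence classes.
The equivalence class containing 4 is {1,4}, of size 2.

2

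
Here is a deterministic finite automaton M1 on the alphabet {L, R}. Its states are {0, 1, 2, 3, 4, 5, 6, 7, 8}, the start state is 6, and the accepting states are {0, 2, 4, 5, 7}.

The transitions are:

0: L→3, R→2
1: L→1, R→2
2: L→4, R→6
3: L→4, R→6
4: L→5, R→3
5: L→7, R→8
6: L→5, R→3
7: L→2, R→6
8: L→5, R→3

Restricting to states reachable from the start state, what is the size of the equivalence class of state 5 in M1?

4

Reachable states from the start: {2,3,4,5,6,7,8}. Unreachable: {0,1} — drop them.
Initial partition by acceptance: {2,4,5,7} | {3,6,8}.
No further refinement is possible. Final partition (2 blocks): {2,4,5,7} | {3,6,8}.
The equivalence class containing 5 is {2,4,5,7}, of size 4.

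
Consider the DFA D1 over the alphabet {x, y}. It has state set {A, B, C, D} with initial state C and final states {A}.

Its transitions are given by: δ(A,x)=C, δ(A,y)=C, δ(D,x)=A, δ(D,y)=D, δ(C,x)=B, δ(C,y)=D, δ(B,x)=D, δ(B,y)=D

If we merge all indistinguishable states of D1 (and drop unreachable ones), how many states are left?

4

P0 = {A} | {B,C,D}.
On input x, block {B,C,D} splits into {B,C} and {D}.
Refine {B,C} on symbol x: members go to different blocks, giving {B} and {C}.
No further refinement is possible. Final partition (4 blocks): {A} | {B} | {D} | {C}.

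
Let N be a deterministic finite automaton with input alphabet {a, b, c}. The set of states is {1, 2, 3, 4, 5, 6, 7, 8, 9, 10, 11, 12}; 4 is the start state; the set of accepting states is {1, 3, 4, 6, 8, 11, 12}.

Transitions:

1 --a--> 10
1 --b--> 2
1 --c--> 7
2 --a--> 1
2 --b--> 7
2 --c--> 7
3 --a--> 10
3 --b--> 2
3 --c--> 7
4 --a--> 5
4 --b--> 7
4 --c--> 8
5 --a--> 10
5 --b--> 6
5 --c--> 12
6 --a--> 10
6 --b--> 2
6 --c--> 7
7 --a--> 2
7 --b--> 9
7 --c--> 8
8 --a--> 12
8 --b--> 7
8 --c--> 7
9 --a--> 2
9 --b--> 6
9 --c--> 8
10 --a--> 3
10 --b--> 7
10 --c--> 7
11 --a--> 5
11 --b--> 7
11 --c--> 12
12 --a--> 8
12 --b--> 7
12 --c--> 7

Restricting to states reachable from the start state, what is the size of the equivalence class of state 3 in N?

Reachable states from the start: {1,2,3,4,5,6,7,8,9,10,12}. Unreachable: {11} — drop them.
Start with accepting vs non-accepting: {1,3,4,6,8,12} | {2,5,7,9,10}.
Split {1,3,4,6,8,12} by δ(·,a) → {1,3,4,6} and {8,12}.
On input c, block {1,3,4,6} splits into {1,3,6} and {4}.
Refine {2,5,7,9,10} on symbol a: members go to different blocks, giving {5,7,9} and {2,10}.
Refine {5,7,9} on symbol b: members go to different blocks, giving {5,9} and {7}.
The partition is now stable with 6 blocks: {1,3,6} | {5,9} | {8,12} | {4} | {2,10} | {7}.
State 3 belongs to the block {1,3,6}, which has 3 states.

3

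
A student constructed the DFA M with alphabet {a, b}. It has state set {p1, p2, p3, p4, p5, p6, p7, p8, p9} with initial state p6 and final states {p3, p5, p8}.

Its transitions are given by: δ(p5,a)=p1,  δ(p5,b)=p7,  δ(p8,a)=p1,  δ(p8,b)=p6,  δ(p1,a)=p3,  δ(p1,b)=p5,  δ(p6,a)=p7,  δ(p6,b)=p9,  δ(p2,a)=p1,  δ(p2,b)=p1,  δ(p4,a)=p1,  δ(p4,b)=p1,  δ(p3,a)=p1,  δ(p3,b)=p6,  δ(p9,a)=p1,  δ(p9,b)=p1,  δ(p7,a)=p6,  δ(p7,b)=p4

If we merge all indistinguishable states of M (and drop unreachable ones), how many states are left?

4

States {p2,p8} cannot be reached from the start state, so discard them.
Initial partition by acceptance: {p3,p5} | {p1,p4,p6,p7,p9}.
Refine {p1,p4,p6,p7,p9} on symbol a: members go to different blocks, giving {p4,p6,p7,p9} and {p1}.
On input a, block {p4,p6,p7,p9} splits into {p4,p9} and {p6,p7}.
The partition is now stable with 4 blocks: {p3,p5} | {p4,p9} | {p1} | {p6,p7}.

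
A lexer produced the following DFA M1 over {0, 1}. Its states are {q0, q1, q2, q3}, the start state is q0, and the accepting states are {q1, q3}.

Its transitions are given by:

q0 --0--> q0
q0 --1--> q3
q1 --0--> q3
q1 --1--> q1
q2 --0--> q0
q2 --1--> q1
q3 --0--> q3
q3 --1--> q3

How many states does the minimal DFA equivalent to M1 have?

2

States {q1,q2} cannot be reached from the start state, so discard them.
P0 = {q3} | {q0}.
No further refinement is possible. Final partition (2 blocks): {q3} | {q0}.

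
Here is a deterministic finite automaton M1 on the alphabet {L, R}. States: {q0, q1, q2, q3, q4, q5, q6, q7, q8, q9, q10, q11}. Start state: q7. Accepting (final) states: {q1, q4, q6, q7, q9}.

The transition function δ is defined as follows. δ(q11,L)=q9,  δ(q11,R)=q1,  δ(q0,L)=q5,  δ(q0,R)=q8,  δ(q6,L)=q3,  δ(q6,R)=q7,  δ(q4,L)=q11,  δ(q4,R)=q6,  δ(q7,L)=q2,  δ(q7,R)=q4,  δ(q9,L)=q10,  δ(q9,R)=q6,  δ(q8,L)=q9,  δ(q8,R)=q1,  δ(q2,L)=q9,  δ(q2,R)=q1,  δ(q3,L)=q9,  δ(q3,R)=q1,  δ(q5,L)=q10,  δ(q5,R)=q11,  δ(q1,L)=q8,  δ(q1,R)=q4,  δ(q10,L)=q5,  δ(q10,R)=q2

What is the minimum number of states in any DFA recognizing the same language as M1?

Reachable states from the start: {q1,q2,q3,q4,q5,q6,q7,q8,q9,q10,q11}. Unreachable: {q0} — drop them.
P0 = {q1,q4,q6,q7,q9} | {q2,q3,q5,q8,q10,q11}.
Refine {q2,q3,q5,q8,q10,q11} on symbol L: members go to different blocks, giving {q2,q3,q8,q11} and {q5,q10}.
On input L, block {q1,q4,q6,q7,q9} splits into {q1,q4,q6,q7} and {q9}.
The partition is now stable with 4 blocks: {q1,q4,q6,q7} | {q2,q3,q8,q11} | {q5,q10} | {q9}.

4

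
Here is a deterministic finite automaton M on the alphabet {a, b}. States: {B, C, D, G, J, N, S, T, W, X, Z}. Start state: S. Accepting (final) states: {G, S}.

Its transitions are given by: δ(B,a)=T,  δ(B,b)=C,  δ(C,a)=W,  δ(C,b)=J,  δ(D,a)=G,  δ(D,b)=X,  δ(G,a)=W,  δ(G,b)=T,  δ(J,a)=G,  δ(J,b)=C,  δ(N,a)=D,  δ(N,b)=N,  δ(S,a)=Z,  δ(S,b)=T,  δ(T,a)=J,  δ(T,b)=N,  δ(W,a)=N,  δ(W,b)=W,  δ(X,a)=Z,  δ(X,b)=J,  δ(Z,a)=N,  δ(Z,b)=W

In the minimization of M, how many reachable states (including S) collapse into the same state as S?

Reachable states from the start: {C,D,G,J,N,S,T,W,X,Z}. Unreachable: {B} — drop them.
Initial partition by acceptance: {G,S} | {C,D,J,N,T,W,X,Z}.
Split {C,D,J,N,T,W,X,Z} by δ(·,a) → {C,N,T,W,X,Z} and {D,J}.
Split {C,N,T,W,X,Z} by δ(·,a) → {C,W,X,Z} and {N,T}.
Split {C,W,X,Z} by δ(·,a) → {W,Z} and {C,X}.
No further refinement is possible. Final partition (5 blocks): {G,S} | {W,Z} | {D,J} | {N,T} | {C,X}.
State S belongs to the block {G,S}, which has 2 states.

2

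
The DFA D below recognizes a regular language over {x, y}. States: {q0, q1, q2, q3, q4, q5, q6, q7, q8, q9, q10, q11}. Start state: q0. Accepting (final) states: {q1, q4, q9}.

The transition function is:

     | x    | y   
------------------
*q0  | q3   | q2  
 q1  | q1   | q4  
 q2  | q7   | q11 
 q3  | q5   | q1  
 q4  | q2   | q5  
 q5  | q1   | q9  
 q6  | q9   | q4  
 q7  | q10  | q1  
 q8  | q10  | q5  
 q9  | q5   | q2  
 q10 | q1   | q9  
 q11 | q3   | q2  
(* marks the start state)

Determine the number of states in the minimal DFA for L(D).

6

First remove the unreachable states {q6,q8}; 10 states remain.
Initial partition by acceptance: {q1,q4,q9} | {q0,q2,q3,q5,q7,q10,q11}.
Refine {q1,q4,q9} on symbol x: members go to different blocks, giving {q4,q9} and {q1}.
Refine {q0,q2,q3,q5,q7,q10,q11} on symbol x: members go to different blocks, giving {q0,q2,q3,q7,q11} and {q5,q10}.
Refine {q4,q9} on symbol x: members go to different blocks, giving {q4} and {q9}.
On input x, block {q0,q2,q3,q7,q11} splits into {q0,q2,q11} and {q3,q7}.
The partition is now stable with 6 blocks: {q4} | {q0,q2,q11} | {q1} | {q5,q10} | {q9} | {q3,q7}.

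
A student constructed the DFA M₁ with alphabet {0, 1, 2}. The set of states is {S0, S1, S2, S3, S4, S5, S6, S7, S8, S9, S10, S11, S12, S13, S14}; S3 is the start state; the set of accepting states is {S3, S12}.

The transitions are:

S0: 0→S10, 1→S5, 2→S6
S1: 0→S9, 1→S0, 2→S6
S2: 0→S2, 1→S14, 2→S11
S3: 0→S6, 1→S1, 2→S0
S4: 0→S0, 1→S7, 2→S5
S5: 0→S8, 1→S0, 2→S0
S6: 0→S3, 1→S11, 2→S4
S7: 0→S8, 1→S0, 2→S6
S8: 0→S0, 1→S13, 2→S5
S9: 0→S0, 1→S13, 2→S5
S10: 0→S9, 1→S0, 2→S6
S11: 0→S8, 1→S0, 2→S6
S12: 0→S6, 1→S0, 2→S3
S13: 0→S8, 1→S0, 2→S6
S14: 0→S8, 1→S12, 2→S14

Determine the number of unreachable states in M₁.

No path from S3 leads to S2, S12, S14; the other 12 states are all reachable.

3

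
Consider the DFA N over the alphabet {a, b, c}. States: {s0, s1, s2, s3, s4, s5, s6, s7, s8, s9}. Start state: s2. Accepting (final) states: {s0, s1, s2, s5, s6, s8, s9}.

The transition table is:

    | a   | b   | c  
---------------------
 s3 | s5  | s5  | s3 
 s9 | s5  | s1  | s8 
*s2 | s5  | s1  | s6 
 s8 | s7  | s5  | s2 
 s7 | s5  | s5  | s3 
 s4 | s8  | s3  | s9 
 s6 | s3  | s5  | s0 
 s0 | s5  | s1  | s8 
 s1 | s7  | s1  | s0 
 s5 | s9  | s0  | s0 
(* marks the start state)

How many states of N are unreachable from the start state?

BFS from s2 reaches {s0, s1, s2, s3, s5, s6, s7, s8, s9}; the 1 state(s) s4 are never visited.

1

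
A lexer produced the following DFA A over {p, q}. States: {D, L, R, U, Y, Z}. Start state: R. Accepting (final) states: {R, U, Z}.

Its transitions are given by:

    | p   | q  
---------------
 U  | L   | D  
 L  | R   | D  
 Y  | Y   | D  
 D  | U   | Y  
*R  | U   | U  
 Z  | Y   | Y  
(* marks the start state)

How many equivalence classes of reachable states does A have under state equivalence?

States {Z} cannot be reached from the start state, so discard them.
Initial partition by acceptance: {R,U} | {D,L,Y}.
Split {R,U} by δ(·,p) → {U} and {R}.
Refine {D,L,Y} on symbol p: members go to different blocks, giving {Y} and {L} and {D}.
Stable partition: {U} | {Y} | {R} | {L} | {D} — 5 equivalence classes.

5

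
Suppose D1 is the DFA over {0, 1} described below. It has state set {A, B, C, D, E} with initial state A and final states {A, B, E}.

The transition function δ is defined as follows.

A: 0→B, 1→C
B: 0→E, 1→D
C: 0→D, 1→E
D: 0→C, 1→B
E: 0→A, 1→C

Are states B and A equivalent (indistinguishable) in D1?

Start with accepting vs non-accepting: {A,B,E} | {C,D}.
The partition is now stable with 2 blocks: {A,B,E} | {C,D}.
B and A lie in the same block of the stable partition, so they are equivalent — no string distinguishes them.

Yes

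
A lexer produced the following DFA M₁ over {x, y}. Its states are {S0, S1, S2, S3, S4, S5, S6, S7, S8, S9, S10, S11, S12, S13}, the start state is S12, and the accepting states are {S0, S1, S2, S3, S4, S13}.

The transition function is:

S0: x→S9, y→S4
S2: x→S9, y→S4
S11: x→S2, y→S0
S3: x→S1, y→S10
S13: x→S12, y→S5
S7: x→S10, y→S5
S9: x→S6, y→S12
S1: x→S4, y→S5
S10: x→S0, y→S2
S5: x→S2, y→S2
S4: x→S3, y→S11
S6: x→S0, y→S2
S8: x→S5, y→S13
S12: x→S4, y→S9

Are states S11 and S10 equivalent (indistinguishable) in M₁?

First remove the unreachable states {S7,S8,S13}; 11 states remain.
Initial partition by acceptance: {S0,S1,S2,S3,S4} | {S5,S6,S9,S10,S11,S12}.
Refine {S0,S1,S2,S3,S4} on symbol x: members go to different blocks, giving {S1,S3,S4} and {S0,S2}.
On input x, block {S5,S6,S9,S10,S11,S12} splits into {S5,S6,S10,S11} and {S9} and {S12}.
The partition is now stable with 5 blocks: {S1,S3,S4} | {S5,S6,S10,S11} | {S0,S2} | {S9} | {S12}.
S11 and S10 lie in the same block of the stable partition, so they are equivalent — no string distinguishes them.

Yes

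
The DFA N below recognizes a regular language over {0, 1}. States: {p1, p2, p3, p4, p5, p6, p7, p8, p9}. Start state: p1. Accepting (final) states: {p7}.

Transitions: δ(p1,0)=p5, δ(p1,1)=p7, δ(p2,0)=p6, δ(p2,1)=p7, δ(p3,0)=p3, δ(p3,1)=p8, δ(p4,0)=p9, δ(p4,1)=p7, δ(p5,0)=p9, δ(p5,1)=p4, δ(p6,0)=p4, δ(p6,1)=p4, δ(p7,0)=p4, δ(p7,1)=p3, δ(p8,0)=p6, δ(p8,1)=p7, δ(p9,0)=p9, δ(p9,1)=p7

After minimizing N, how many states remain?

5

First remove the unreachable states {p2}; 8 states remain.
P0 = {p7} | {p1,p3,p4,p5,p6,p8,p9}.
Split {p1,p3,p4,p5,p6,p8,p9} by δ(·,1) → {p1,p4,p8,p9} and {p3,p5,p6}.
On input 0, block {p1,p4,p8,p9} splits into {p1,p8} and {p4,p9}.
Split {p3,p5,p6} by δ(·,0) → {p5,p6} and {p3}.
The partition is now stable with 5 blocks: {p7} | {p1,p8} | {p5,p6} | {p4,p9} | {p3}.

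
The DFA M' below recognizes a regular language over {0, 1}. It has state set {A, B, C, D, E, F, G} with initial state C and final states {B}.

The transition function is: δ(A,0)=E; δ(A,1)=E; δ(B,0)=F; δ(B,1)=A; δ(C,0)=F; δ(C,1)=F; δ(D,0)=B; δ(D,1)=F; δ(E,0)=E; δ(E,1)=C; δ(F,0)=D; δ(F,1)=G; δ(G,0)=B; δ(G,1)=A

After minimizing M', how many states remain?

7

Initial partition by acceptance: {B} | {A,C,D,E,F,G}.
On input 0, block {A,C,D,E,F,G} splits into {A,C,E,F} and {D,G}.
Split {A,C,E,F} by δ(·,0) → {A,C,E} and {F}.
Refine {A,C,E} on symbol 0: members go to different blocks, giving {A,E} and {C}.
On input 1, block {A,E} splits into {A} and {E}.
Split {D,G} by δ(·,1) → {D} and {G}.
Stable partition: {B} | {A} | {D} | {F} | {C} | {E} | {G} — 7 equivalence classes.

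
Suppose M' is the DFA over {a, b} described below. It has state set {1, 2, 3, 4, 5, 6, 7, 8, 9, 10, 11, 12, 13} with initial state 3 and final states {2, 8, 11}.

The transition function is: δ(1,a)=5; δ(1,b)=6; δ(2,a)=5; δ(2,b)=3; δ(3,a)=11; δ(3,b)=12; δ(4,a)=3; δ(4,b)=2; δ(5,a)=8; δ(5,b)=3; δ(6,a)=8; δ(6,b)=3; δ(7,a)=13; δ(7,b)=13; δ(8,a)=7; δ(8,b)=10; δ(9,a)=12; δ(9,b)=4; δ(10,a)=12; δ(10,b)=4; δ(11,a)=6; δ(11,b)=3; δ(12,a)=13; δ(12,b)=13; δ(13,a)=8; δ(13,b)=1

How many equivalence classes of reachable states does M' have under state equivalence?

9

States {9} cannot be reached from the start state, so discard them.
Initial partition by acceptance: {2,8,11} | {1,3,4,5,6,7,10,12,13}.
Refine {1,3,4,5,6,7,10,12,13} on symbol a: members go to different blocks, giving {1,4,7,10,12} and {3,5,6,13}.
Split {2,8,11} by δ(·,a) → {2,11} and {8}.
Split {1,4,7,10,12} by δ(·,a) → {1,4,7,12} and {10}.
Refine {1,4,7,12} on symbol b: members go to different blocks, giving {1,7,12} and {4}.
Refine {3,5,6,13} on symbol a: members go to different blocks, giving {5,6,13} and {3}.
Split {5,6,13} by δ(·,b) → {5,6} and {13}.
Refine {1,7,12} on symbol a: members go to different blocks, giving {7,12} and {1}.
Stable partition: {2,11} | {7,12} | {5,6} | {8} | {10} | {4} | {3} | {13} | {1} — 9 equivalence classes.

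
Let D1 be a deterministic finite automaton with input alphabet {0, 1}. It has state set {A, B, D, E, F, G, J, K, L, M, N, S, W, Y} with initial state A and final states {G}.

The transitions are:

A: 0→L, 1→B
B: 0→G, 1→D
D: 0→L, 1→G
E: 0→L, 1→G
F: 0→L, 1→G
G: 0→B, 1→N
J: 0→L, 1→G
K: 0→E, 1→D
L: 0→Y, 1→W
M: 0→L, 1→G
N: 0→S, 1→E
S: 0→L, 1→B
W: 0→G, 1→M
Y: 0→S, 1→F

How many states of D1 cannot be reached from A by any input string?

No path from A leads to J, K; the other 12 states are all reachable.

2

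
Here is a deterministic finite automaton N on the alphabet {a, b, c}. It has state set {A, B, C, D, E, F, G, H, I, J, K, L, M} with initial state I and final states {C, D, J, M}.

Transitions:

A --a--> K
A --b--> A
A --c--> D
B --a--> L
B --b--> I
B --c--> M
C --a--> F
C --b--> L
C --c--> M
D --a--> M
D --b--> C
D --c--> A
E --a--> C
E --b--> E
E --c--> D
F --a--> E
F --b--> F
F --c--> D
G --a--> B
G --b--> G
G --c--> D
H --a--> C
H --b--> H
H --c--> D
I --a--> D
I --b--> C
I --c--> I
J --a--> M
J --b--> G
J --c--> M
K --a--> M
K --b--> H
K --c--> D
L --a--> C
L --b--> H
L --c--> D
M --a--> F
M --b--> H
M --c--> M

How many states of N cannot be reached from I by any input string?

3

No path from I leads to B, G, J; the other 10 states are all reachable.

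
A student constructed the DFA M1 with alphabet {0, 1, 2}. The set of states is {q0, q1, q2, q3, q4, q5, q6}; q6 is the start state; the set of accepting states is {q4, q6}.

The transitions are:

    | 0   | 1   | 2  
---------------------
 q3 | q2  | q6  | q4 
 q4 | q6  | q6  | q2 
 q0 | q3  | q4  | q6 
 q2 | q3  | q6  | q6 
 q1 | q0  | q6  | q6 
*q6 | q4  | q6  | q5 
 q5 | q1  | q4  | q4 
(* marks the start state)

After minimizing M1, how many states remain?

All states are reachable from the start state.
Start with accepting vs non-accepting: {q4,q6} | {q0,q1,q2,q3,q5}.
The partition is now stable with 2 blocks: {q4,q6} | {q0,q1,q2,q3,q5}.

2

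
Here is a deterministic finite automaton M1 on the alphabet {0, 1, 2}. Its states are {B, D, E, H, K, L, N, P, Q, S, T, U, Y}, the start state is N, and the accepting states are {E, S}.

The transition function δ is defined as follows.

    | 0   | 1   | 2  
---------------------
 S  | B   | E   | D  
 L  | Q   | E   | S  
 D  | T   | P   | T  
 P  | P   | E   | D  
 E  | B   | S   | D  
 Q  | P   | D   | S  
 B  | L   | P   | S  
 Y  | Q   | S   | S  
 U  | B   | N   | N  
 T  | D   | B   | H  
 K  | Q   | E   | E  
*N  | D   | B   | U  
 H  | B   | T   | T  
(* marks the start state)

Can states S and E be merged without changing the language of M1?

First remove the unreachable states {K,Y}; 11 states remain.
Start with accepting vs non-accepting: {E,S} | {B,D,H,L,N,P,Q,T,U}.
Refine {B,D,H,L,N,P,Q,T,U} on symbol 1: members go to different blocks, giving {B,D,H,N,Q,T,U} and {L,P}.
Refine {B,D,H,N,Q,T,U} on symbol 0: members go to different blocks, giving {D,H,N,T,U} and {B,Q}.
On input 0, block {D,H,N,T,U} splits into {D,N,T} and {H,U}.
Split {D,N,T} by δ(·,1) → {N,T} and {D}.
Split {L,P} by δ(·,0) → {L} and {P}.
On input 0, block {B,Q} splits into {B} and {Q}.
The partition is now stable with 8 blocks: {E,S} | {N,T} | {L} | {B} | {H,U} | {D} | {P} | {Q}.
S and E lie in the same block of the stable partition, so they are equivalent — no string distinguishes them.

Yes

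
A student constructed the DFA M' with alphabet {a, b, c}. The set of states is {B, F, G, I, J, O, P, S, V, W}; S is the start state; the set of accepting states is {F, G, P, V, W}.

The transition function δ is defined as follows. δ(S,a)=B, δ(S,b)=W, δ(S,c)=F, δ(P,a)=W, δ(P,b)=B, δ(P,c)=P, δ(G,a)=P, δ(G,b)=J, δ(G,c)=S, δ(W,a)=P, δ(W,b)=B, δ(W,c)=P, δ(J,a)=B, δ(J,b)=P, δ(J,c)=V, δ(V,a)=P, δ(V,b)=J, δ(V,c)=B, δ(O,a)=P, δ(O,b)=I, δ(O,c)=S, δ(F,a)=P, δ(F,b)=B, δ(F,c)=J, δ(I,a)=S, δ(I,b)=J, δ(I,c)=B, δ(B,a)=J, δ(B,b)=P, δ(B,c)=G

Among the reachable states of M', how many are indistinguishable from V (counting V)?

3

Reachable states from the start: {B,F,G,J,P,S,V,W}. Unreachable: {I,O} — drop them.
P0 = {F,G,P,V,W} | {B,J,S}.
On input c, block {F,G,P,V,W} splits into {F,G,V} and {P,W}.
Stable partition: {F,G,V} | {B,J,S} | {P,W} — 3 equivalence classes.
The equivalence class containing V is {F,G,V}, of size 3.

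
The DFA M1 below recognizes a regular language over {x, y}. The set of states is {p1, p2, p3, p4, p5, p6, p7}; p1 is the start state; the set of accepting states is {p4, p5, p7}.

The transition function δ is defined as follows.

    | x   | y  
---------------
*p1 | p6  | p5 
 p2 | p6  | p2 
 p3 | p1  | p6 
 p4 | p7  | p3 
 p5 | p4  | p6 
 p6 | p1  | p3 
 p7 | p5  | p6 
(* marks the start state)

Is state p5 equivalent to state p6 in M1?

States {p2} cannot be reached from the start state, so discard them.
Initial partition by acceptance: {p4,p5,p7} | {p1,p3,p6}.
On input y, block {p1,p3,p6} splits into {p3,p6} and {p1}.
The partition is now stable with 3 blocks: {p4,p5,p7} | {p3,p6} | {p1}.
p5 and p6 end up in different blocks, so they are distinguishable. For instance, the string 'ε' is accepted from only p5.

No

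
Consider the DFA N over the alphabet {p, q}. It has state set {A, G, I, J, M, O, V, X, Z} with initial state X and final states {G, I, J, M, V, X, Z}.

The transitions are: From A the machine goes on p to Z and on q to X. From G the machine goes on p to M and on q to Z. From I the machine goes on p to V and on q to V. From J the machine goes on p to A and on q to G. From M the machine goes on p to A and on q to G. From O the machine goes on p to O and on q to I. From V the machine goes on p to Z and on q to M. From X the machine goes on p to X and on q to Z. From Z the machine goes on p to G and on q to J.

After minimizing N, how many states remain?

States {I,O,V} cannot be reached from the start state, so discard them.
P0 = {G,J,M,X,Z} | {A}.
Split {G,J,M,X,Z} by δ(·,p) → {G,X,Z} and {J,M}.
Split {G,X,Z} by δ(·,p) → {X,Z} and {G}.
On input p, block {X,Z} splits into {Z} and {X}.
No further refinement is possible. Final partition (5 blocks): {Z} | {A} | {J,M} | {G} | {X}.

5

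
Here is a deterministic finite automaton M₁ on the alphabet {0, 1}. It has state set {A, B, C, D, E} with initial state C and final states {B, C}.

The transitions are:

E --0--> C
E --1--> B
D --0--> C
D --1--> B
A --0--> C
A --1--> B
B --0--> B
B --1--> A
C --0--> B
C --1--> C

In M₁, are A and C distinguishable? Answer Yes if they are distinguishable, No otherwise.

Reachable states from the start: {A,B,C}. Unreachable: {D,E} — drop them.
P0 = {B,C} | {A}.
On input 1, block {B,C} splits into {B} and {C}.
Stable partition: {B} | {A} | {C} — 3 equivalence classes.
A and C end up in different blocks, so they are distinguishable. For instance, the string 'ε' is accepted from only C.

Yes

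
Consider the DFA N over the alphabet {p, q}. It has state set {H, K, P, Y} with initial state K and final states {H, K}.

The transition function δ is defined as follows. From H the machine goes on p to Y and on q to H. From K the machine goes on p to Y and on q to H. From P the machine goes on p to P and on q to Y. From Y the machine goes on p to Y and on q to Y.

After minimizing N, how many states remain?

2

Reachable states from the start: {H,K,Y}. Unreachable: {P} — drop them.
P0 = {H,K} | {Y}.
The partition is now stable with 2 blocks: {H,K} | {Y}.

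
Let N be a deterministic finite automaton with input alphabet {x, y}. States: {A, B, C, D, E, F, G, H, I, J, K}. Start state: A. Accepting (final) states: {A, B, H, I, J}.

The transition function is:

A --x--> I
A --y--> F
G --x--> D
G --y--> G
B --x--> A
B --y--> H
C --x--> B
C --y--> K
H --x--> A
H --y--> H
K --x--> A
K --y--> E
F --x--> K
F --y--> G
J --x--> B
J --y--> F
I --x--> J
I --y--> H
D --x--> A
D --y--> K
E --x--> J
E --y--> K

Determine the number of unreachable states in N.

1

BFS from A reaches {A, B, D, E, F, G, H, I, J, K}; the 1 state(s) C are never visited.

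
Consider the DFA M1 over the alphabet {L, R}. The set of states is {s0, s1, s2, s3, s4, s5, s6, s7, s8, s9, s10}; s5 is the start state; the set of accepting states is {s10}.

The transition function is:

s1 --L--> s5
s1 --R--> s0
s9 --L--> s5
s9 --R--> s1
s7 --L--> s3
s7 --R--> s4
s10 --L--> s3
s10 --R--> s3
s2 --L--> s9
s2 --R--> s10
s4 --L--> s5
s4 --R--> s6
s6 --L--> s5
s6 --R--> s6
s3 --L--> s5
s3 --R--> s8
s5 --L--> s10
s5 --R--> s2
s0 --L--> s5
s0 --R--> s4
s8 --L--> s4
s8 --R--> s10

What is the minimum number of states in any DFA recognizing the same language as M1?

States {s7} cannot be reached from the start state, so discard them.
Start with accepting vs non-accepting: {s10} | {s0,s1,s2,s3,s4,s5,s6,s8,s9}.
On input L, block {s0,s1,s2,s3,s4,s5,s6,s8,s9} splits into {s0,s1,s2,s3,s4,s6,s8,s9} and {s5}.
Split {s0,s1,s2,s3,s4,s6,s8,s9} by δ(·,L) → {s0,s1,s3,s4,s6,s9} and {s2,s8}.
Refine {s0,s1,s3,s4,s6,s9} on symbol R: members go to different blocks, giving {s0,s1,s4,s6,s9} and {s3}.
Stable partition: {s10} | {s0,s1,s4,s6,s9} | {s5} | {s2,s8} | {s3} — 5 equivalence classes.

5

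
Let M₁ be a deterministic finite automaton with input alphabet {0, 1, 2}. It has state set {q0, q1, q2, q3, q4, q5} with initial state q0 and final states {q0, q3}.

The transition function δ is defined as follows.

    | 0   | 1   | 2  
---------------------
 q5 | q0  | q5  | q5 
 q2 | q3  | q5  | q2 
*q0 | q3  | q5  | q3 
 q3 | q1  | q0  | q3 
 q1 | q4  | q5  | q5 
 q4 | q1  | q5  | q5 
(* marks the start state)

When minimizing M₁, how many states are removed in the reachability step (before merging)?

1

Starting at q0 and following transitions, the reachable set is {q0, q1, q3, q4, q5}. That leaves q2 unreachable — 1 in total.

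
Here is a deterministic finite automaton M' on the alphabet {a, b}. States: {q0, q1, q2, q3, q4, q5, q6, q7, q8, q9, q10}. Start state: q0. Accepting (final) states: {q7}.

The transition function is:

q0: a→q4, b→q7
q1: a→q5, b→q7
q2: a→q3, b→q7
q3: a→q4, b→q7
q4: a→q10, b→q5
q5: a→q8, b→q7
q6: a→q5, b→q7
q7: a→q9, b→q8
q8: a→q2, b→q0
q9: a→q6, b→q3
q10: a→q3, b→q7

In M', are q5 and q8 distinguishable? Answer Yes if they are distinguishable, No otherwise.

Yes

Reachable states from the start: {q0,q2,q3,q4,q5,q6,q7,q8,q9,q10}. Unreachable: {q1} — drop them.
P0 = {q7} | {q0,q2,q3,q4,q5,q6,q8,q9,q10}.
On input b, block {q0,q2,q3,q4,q5,q6,q8,q9,q10} splits into {q0,q2,q3,q5,q6,q10} and {q4,q8,q9}.
Refine {q0,q2,q3,q5,q6,q10} on symbol a: members go to different blocks, giving {q0,q3,q5} and {q2,q6,q10}.
No further refinement is possible. Final partition (4 blocks): {q7} | {q0,q3,q5} | {q4,q8,q9} | {q2,q6,q10}.
q5 and q8 end up in different blocks, so they are distinguishable. For instance, the string 'b' is accepted from only q5.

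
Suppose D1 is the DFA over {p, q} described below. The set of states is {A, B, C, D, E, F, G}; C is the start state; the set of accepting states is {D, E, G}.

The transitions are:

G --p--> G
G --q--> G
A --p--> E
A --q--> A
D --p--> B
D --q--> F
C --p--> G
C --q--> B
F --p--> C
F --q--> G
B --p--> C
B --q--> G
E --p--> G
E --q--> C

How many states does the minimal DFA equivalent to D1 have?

States {A,D,E,F} cannot be reached from the start state, so discard them.
P0 = {G} | {B,C}.
On input p, block {B,C} splits into {B} and {C}.
The partition is now stable with 3 blocks: {G} | {B} | {C}.

3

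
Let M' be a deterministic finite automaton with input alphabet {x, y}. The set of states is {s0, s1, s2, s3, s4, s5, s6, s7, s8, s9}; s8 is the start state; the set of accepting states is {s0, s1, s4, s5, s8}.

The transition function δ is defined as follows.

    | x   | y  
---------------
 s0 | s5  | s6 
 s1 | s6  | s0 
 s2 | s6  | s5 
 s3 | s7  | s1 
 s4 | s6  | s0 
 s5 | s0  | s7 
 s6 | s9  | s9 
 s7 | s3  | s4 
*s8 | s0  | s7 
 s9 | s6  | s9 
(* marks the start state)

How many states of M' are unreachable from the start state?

1

Starting at s8 and following transitions, the reachable set is {s0, s1, s3, s4, s5, s6, s7, s8, s9}. That leaves s2 unreachable — 1 in total.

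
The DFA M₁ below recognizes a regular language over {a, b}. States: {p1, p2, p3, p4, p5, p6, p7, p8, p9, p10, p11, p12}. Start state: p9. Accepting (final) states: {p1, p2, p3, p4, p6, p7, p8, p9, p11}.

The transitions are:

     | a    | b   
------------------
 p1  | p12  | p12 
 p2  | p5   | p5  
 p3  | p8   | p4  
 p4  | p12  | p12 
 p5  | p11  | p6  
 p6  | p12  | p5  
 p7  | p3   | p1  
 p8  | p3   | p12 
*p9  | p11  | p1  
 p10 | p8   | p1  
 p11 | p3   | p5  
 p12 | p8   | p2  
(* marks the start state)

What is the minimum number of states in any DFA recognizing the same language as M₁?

4

First remove the unreachable states {p7,p10}; 10 states remain.
P0 = {p1,p2,p3,p4,p6,p8,p9,p11} | {p5,p12}.
On input a, block {p1,p2,p3,p4,p6,p8,p9,p11} splits into {p1,p2,p4,p6} and {p3,p8,p9,p11}.
Refine {p3,p8,p9,p11} on symbol b: members go to different blocks, giving {p3,p9} and {p8,p11}.
No further refinement is possible. Final partition (4 blocks): {p1,p2,p4,p6} | {p5,p12} | {p3,p9} | {p8,p11}.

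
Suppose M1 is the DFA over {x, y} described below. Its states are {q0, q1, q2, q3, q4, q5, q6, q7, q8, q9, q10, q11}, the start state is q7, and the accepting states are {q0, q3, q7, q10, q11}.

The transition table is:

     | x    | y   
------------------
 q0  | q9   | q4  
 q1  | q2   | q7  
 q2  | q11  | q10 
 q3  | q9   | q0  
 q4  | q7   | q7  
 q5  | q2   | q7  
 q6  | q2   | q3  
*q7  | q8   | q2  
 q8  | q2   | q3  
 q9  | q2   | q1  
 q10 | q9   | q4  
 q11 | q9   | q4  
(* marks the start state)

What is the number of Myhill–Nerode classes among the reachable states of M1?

States {q5,q6} cannot be reached from the start state, so discard them.
Initial partition by acceptance: {q0,q3,q7,q10,q11} | {q1,q2,q4,q8,q9}.
Refine {q0,q3,q7,q10,q11} on symbol y: members go to different blocks, giving {q0,q7,q10,q11} and {q3}.
Refine {q1,q2,q4,q8,q9} on symbol x: members go to different blocks, giving {q1,q8,q9} and {q2,q4}.
Refine {q1,q8,q9} on symbol y: members go to different blocks, giving {q1} and {q8} and {q9}.
Refine {q0,q7,q10,q11} on symbol x: members go to different blocks, giving {q0,q10,q11} and {q7}.
Split {q2,q4} by δ(·,x) → {q2} and {q4}.
No further refinement is possible. Final partition (8 blocks): {q0,q10,q11} | {q1} | {q3} | {q2} | {q8} | {q9} | {q7} | {q4}.

8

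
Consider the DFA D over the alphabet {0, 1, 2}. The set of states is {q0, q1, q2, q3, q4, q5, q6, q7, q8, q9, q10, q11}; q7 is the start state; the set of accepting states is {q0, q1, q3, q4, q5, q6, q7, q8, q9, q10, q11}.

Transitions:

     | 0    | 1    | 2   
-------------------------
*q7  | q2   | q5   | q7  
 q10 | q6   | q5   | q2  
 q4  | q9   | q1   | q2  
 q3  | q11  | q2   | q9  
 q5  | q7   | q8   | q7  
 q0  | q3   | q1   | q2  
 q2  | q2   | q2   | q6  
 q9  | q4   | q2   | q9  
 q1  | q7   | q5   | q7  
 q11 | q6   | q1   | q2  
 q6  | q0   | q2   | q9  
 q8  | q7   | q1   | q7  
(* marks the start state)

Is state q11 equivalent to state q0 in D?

Yes

Reachable states from the start: {q0,q1,q2,q3,q4,q5,q6,q7,q8,q9,q11}. Unreachable: {q10} — drop them.
P0 = {q0,q1,q3,q4,q5,q6,q7,q8,q9,q11} | {q2}.
On input 0, block {q0,q1,q3,q4,q5,q6,q7,q8,q9,q11} splits into {q0,q1,q3,q4,q5,q6,q8,q9,q11} and {q7}.
Split {q0,q1,q3,q4,q5,q6,q8,q9,q11} by δ(·,0) → {q0,q3,q4,q6,q9,q11} and {q1,q5,q8}.
Split {q0,q3,q4,q6,q9,q11} by δ(·,1) → {q0,q4,q11} and {q3,q6,q9}.
The partition is now stable with 5 blocks: {q0,q4,q11} | {q2} | {q7} | {q1,q5,q8} | {q3,q6,q9}.
q11 and q0 lie in the same block of the stable partition, so they are equivalent — no string distinguishes them.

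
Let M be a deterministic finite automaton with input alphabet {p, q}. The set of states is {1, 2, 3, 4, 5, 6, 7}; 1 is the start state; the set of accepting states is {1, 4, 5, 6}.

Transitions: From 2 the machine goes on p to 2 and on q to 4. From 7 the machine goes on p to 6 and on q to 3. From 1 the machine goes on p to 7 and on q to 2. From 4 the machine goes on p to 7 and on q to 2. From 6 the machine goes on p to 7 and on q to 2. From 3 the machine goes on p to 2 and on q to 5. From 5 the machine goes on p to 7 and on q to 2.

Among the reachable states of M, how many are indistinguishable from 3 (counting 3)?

Every state is reachable, so we keep all 7.
Start with accepting vs non-accepting: {1,4,5,6} | {2,3,7}.
On input p, block {2,3,7} splits into {2,3} and {7}.
No further refinement is possible. Final partition (3 blocks): {1,4,5,6} | {2,3} | {7}.
The equivalence class containing 3 is {2,3}, of size 2.

2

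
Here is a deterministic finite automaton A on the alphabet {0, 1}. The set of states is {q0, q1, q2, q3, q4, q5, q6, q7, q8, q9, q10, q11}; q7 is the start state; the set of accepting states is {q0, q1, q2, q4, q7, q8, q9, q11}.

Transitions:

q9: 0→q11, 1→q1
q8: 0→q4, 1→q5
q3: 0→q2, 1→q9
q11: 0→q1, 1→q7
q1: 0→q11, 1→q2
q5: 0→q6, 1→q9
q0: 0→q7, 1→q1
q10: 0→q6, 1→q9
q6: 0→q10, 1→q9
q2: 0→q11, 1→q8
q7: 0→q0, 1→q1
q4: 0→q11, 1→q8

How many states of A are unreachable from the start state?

Starting at q7 and following transitions, the reachable set is {q0, q1, q2, q4, q5, q6, q7, q8, q9, q10, q11}. That leaves q3 unreachable — 1 in total.

1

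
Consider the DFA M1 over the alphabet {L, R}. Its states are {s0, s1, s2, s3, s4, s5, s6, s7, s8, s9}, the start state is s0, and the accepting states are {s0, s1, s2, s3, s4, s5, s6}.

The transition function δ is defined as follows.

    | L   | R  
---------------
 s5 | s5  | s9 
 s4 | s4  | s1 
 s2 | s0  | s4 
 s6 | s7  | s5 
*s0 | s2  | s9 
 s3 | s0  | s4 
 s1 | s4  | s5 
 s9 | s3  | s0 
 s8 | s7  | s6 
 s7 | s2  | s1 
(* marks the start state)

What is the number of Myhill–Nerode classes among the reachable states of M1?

First remove the unreachable states {s6,s7,s8}; 7 states remain.
P0 = {s0,s1,s2,s3,s4,s5} | {s9}.
Refine {s0,s1,s2,s3,s4,s5} on symbol R: members go to different blocks, giving {s1,s2,s3,s4} and {s0,s5}.
Refine {s1,s2,s3,s4} on symbol L: members go to different blocks, giving {s1,s4} and {s2,s3}.
Refine {s1,s4} on symbol R: members go to different blocks, giving {s1} and {s4}.
On input L, block {s0,s5} splits into {s0} and {s5}.
The partition is now stable with 6 blocks: {s1} | {s9} | {s0} | {s2,s3} | {s4} | {s5}.

6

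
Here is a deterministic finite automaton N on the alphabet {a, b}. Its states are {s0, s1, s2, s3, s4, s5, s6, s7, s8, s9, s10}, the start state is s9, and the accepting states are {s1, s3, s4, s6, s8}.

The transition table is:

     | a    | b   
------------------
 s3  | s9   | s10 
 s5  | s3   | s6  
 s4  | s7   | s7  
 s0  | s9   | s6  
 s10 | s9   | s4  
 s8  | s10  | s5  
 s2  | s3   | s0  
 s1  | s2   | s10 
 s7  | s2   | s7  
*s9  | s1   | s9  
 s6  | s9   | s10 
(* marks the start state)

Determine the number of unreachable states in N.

2

BFS from s9 reaches {s0, s1, s2, s3, s4, s6, s7, s9, s10}; the 2 state(s) s5, s8 are never visited.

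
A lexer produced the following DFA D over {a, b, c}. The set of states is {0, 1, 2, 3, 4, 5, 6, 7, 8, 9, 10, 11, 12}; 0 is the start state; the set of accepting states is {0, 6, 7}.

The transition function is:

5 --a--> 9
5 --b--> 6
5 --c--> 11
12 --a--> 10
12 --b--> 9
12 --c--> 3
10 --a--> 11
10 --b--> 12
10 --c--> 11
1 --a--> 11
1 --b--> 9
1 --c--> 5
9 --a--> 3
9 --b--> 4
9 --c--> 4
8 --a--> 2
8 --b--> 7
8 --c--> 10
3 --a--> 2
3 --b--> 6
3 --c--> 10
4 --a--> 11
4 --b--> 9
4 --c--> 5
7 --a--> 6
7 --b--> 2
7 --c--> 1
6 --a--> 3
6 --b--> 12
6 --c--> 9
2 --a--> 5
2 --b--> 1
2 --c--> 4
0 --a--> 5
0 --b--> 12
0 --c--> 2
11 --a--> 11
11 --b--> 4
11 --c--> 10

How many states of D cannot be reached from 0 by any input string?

Starting at 0 and following transitions, the reachable set is {0, 1, 2, 3, 4, 5, 6, 9, 10, 11, 12}. That leaves 7, 8 unreachable — 2 in total.

2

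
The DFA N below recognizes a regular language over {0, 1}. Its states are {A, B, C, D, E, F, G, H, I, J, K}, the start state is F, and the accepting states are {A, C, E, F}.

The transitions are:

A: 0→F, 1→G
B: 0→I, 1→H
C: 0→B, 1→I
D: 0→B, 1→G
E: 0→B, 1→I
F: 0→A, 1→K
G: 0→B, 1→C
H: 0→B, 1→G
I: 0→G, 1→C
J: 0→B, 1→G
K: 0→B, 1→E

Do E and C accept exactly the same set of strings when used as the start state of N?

Reachable states from the start: {A,B,C,E,F,G,H,I,K}. Unreachable: {D,J} — drop them.
Start with accepting vs non-accepting: {A,C,E,F} | {B,G,H,I,K}.
Refine {A,C,E,F} on symbol 0: members go to different blocks, giving {A,F} and {C,E}.
On input 1, block {B,G,H,I,K} splits into {G,I,K} and {B,H}.
Refine {G,I,K} on symbol 0: members go to different blocks, giving {G,K} and {I}.
Split {B,H} by δ(·,0) → {B} and {H}.
Stable partition: {A,F} | {G,K} | {C,E} | {B} | {I} | {H} — 6 equivalence classes.
E and C lie in the same block of the stable partition, so they are equivalent — no string distinguishes them.

Yes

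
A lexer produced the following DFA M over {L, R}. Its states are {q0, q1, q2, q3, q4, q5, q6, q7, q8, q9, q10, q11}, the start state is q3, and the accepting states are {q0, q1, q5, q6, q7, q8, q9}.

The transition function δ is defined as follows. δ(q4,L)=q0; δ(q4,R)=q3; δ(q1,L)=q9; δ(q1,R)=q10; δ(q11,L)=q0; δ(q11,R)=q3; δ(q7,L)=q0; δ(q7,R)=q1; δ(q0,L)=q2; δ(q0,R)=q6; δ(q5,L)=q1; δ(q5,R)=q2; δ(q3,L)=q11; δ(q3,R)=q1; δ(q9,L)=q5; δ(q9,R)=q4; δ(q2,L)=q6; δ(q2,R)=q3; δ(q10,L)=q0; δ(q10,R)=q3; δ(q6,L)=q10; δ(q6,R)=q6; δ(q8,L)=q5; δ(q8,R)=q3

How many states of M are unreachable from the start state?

Starting at q3 and following transitions, the reachable set is {q0, q1, q2, q3, q4, q5, q6, q9, q10, q11}. That leaves q7, q8 unreachable — 2 in total.

2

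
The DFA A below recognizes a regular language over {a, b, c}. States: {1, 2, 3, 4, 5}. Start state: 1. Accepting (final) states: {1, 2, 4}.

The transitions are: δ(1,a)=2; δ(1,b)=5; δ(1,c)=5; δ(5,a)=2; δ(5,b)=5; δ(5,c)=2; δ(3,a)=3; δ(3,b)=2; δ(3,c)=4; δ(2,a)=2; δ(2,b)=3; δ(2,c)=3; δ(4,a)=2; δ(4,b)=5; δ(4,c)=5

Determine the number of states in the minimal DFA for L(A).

Start with accepting vs non-accepting: {1,2,4} | {3,5}.
Refine {3,5} on symbol a: members go to different blocks, giving {3} and {5}.
Refine {1,2,4} on symbol b: members go to different blocks, giving {1,4} and {2}.
Stable partition: {1,4} | {3} | {5} | {2} — 4 equivalence classes.

4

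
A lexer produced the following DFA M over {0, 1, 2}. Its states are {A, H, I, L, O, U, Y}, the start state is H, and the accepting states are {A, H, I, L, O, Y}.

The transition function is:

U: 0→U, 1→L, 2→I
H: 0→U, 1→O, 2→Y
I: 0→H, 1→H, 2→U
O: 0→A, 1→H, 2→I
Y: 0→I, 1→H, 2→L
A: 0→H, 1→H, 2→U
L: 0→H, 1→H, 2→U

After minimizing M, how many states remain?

Start with accepting vs non-accepting: {A,H,I,L,O,Y} | {U}.
Refine {A,H,I,L,O,Y} on symbol 0: members go to different blocks, giving {A,I,L,O,Y} and {H}.
Refine {A,I,L,O,Y} on symbol 0: members go to different blocks, giving {A,I,L} and {O,Y}.
The partition is now stable with 4 blocks: {A,I,L} | {U} | {H} | {O,Y}.

4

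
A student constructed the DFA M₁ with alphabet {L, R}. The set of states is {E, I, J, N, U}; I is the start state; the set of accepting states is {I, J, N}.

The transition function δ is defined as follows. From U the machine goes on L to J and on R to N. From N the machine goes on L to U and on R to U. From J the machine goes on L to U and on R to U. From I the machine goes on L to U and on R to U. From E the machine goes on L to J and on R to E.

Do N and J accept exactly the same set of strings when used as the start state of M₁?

Yes

States {E} cannot be reached from the start state, so discard them.
P0 = {I,J,N} | {U}.
The partition is now stable with 2 blocks: {I,J,N} | {U}.
N and J lie in the same block of the stable partition, so they are equivalent — no string distinguishes them.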